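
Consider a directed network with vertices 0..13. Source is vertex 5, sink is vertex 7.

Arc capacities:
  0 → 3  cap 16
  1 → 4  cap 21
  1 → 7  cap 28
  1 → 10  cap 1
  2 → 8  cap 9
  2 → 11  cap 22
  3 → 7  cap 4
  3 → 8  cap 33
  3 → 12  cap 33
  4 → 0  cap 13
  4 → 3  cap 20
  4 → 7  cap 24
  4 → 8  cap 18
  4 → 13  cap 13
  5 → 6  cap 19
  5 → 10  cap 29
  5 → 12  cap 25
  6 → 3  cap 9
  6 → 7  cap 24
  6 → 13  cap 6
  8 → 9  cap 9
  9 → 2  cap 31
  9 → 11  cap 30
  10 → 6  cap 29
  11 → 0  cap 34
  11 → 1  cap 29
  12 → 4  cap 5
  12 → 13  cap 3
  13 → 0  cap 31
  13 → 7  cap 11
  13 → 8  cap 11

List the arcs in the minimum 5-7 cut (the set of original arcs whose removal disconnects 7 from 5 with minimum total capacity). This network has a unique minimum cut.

Min-cut arcs: {(6,3), (6,7), (6,13), (12,4), (12,13)} (total capacity 47)

augment #1: 5→6→7 push 19
augment #2: 5→10→6→7 push 5
augment #3: 5→12→4→7 push 5
augment #4: 5→12→13→7 push 3
augment #5: 5→10→6→3→7 push 4
augment #6: 5→10→6→13→7 push 6
augment #7: 5→10→6→3→8→9→11→1→7 push 5
max flow = 47; residual-reachable set from 5 gives S-side
cut edges (S→T): {(6,3), (6,7), (6,13), (12,4), (12,13)} total cap 47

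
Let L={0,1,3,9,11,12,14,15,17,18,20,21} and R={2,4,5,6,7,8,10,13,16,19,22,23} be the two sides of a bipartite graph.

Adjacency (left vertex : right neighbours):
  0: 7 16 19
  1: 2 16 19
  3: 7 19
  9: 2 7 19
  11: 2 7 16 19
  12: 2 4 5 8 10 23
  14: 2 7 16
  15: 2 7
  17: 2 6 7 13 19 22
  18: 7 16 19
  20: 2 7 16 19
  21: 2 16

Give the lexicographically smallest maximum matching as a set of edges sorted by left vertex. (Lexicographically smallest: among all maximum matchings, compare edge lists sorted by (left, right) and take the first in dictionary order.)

Lex-smallest maximum matching: {(0,7), (1,2), (3,19), (11,16), (12,4), (17,6)}

|M| = 6 (so the lex-smallest maximum matching has 6 edges)
process left vertices in ascending order; for each, take the smallest-labelled available neighbour that still permits 6 edges overall, or leave it unmatched if none does
lex-smallest matching: {0-7, 1-2, 3-19, 11-16, 12-4, 17-6}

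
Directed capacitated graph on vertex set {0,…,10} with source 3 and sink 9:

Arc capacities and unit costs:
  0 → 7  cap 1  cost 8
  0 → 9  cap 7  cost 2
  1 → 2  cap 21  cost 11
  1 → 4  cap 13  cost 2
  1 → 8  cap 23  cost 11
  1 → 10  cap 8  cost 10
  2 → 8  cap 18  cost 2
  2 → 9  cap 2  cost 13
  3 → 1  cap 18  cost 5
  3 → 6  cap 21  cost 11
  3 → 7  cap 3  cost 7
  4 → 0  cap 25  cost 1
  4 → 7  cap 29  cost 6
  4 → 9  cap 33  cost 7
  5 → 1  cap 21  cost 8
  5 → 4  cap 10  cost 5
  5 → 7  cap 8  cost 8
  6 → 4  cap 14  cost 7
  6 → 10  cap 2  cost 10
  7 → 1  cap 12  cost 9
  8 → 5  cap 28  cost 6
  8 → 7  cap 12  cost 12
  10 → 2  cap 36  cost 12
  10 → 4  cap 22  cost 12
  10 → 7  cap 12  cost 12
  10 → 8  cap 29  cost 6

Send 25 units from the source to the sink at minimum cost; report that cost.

shortest-cost path #1: 3→1→4→0→9 push 7 @ unit cost 10 (adds 70)
shortest-cost path #2: 3→1→4→9 push 6 @ unit cost 14 (adds 84)
shortest-cost path #3: 3→6→4→9 push 12 @ unit cost 25 (adds 300)
total cost = 454

Minimum cost for 25 units: 454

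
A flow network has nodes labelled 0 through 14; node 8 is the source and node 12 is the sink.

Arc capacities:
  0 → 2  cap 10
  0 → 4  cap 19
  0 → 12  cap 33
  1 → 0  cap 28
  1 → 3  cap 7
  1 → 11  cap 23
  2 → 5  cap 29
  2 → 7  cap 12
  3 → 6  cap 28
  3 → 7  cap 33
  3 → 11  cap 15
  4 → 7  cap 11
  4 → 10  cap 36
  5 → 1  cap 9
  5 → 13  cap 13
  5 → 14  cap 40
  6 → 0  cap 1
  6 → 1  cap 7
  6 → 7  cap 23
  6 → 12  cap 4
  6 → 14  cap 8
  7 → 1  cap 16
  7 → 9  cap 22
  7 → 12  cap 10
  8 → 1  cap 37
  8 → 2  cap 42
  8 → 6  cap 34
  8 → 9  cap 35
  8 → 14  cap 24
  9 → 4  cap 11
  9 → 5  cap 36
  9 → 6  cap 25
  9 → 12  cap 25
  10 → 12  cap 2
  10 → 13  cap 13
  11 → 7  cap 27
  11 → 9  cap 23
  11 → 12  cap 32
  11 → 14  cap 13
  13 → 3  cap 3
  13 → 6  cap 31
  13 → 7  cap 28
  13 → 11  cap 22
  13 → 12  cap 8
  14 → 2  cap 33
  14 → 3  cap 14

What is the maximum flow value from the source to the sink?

Maximum flow value: 110

augment #1: 8→6→12 bottleneck 4, total now 4
augment #2: 8→9→12 bottleneck 25, total now 29
augment #3: 8→1→0→12 bottleneck 28, total now 57
augment #4: 8→1→11→12 bottleneck 9, total now 66
augment #5: 8→2→7→12 bottleneck 10, total now 76
augment #6: 8→6→0→12 bottleneck 1, total now 77
augment #7: 8→2→5→13→12 bottleneck 8, total now 85
augment #8: 8→6→1→11→12 bottleneck 7, total now 92
augment #9: 8→9→4→10→12 bottleneck 2, total now 94
augment #10: 8→14→3→11→12 bottleneck 14, total now 108
augment #11: 8→2→5→1→11→12 bottleneck 2, total now 110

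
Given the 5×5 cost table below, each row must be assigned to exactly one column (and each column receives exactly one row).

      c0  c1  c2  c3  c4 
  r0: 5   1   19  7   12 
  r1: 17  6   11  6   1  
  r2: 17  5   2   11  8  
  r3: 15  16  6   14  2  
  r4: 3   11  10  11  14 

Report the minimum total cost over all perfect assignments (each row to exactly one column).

optimal assignment: row0→col1 (cost 1), row1→col3 (cost 6), row2→col2 (cost 2), row3→col4 (cost 2), row4→col0 (cost 3)
total = 1 + 6 + 2 + 2 + 3 = 14

Minimum assignment cost: 14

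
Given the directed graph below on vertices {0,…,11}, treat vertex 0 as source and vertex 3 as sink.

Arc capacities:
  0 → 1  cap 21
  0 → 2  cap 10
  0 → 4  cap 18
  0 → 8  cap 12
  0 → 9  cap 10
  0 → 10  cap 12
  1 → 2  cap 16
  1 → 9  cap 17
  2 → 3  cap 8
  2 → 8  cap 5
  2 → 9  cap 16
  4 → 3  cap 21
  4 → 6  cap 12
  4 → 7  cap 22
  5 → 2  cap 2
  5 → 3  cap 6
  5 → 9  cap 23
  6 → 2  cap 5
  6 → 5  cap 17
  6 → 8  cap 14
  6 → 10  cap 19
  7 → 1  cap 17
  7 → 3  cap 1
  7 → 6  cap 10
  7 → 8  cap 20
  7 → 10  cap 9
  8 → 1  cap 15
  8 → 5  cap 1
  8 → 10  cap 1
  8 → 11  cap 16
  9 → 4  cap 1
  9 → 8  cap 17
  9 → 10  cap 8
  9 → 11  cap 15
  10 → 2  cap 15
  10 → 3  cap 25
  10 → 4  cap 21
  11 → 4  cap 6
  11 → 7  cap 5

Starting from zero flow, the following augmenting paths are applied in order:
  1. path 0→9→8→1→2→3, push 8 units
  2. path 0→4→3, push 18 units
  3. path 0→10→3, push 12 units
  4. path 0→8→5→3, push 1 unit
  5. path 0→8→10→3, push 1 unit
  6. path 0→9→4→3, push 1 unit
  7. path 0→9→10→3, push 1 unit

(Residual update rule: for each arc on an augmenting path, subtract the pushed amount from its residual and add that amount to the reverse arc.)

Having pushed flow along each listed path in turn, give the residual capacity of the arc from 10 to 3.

Residual capacity of (10,3): 11

after path 1 (0→9→8→1→2→3, push 8): res(10,3)=25
after path 2 (0→4→3, push 18): res(10,3)=25
after path 3 (0→10→3, push 12): res(10,3)=13
after path 4 (0→8→5→3, push 1): res(10,3)=13
after path 5 (0→8→10→3, push 1): res(10,3)=12
after path 6 (0→9→4→3, push 1): res(10,3)=12
after path 7 (0→9→10→3, push 1): res(10,3)=11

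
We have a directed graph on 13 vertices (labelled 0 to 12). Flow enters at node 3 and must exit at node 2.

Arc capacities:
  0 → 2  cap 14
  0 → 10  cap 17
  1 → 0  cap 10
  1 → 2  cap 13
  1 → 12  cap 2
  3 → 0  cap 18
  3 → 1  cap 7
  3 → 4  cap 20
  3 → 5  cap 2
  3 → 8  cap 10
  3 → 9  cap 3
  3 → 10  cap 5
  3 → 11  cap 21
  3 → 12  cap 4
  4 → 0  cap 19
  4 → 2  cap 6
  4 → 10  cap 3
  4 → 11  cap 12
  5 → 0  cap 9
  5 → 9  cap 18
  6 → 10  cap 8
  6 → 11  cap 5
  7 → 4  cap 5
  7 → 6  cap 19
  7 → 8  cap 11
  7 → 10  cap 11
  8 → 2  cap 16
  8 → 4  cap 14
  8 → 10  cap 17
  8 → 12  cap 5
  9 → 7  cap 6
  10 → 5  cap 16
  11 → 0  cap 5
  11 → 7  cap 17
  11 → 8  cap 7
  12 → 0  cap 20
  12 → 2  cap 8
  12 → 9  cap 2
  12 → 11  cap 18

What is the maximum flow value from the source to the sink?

Maximum flow value: 51

augment #1: 3→0→2 bottleneck 14, total now 14
augment #2: 3→1→2 bottleneck 7, total now 21
augment #3: 3→4→2 bottleneck 6, total now 27
augment #4: 3→8→2 bottleneck 10, total now 37
augment #5: 3→12→2 bottleneck 4, total now 41
augment #6: 3→11→8→2 bottleneck 6, total now 47
augment #7: 3→11→8→12→2 bottleneck 1, total now 48
augment #8: 3→9→7→8→12→2 bottleneck 3, total now 51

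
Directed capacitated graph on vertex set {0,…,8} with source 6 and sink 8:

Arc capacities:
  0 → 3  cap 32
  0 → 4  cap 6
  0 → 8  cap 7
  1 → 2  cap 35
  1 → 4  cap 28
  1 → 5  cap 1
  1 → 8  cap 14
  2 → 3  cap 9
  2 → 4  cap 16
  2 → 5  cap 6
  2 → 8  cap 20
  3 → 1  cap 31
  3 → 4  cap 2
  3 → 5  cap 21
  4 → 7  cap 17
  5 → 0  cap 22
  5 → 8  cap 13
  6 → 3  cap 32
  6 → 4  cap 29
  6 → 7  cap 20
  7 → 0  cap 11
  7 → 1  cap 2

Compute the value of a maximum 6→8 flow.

Maximum flow value: 45

augment #1: 6→3→1→8 bottleneck 14, total now 14
augment #2: 6→3→5→8 bottleneck 13, total now 27
augment #3: 6→7→0→8 bottleneck 7, total now 34
augment #4: 6→3→1→2→8 bottleneck 5, total now 39
augment #5: 6→7→1→2→8 bottleneck 2, total now 41
augment #6: 6→7→0→3→1→2→8 bottleneck 4, total now 45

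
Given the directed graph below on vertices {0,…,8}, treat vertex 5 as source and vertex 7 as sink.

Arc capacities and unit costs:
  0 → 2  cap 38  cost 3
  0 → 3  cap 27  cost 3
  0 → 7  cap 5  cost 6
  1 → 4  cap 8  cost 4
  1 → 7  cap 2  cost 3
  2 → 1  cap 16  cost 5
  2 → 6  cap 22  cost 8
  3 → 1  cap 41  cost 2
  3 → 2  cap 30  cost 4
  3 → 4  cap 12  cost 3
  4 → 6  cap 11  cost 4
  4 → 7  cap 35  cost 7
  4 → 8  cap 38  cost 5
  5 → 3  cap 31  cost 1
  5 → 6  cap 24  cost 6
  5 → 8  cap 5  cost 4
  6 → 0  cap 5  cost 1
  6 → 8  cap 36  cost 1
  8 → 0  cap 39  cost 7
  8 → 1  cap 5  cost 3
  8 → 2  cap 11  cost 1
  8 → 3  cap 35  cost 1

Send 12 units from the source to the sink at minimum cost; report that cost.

shortest-cost path #1: 5→3→1→7 push 2 @ unit cost 6 (adds 12)
shortest-cost path #2: 5→3→4→7 push 10 @ unit cost 11 (adds 110)
total cost = 122

Minimum cost for 12 units: 122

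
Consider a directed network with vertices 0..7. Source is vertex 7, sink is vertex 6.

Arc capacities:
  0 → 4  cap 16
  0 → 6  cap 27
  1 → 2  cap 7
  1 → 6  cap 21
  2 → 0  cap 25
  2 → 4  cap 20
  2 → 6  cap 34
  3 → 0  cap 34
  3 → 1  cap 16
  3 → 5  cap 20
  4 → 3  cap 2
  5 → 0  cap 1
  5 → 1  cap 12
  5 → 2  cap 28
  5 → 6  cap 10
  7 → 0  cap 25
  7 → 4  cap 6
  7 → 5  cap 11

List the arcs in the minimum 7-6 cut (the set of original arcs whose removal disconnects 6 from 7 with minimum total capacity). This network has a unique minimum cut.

augment #1: 7→0→6 push 25
augment #2: 7→5→6 push 10
augment #3: 7→5→0→6 push 1
augment #4: 7→4→3→0→6 push 1
augment #5: 7→4→3→1→6 push 1
max flow = 38; residual-reachable set from 7 gives S-side
cut edges (S→T): {(4,3), (7,0), (7,5)} total cap 38

Min-cut arcs: {(4,3), (7,0), (7,5)} (total capacity 38)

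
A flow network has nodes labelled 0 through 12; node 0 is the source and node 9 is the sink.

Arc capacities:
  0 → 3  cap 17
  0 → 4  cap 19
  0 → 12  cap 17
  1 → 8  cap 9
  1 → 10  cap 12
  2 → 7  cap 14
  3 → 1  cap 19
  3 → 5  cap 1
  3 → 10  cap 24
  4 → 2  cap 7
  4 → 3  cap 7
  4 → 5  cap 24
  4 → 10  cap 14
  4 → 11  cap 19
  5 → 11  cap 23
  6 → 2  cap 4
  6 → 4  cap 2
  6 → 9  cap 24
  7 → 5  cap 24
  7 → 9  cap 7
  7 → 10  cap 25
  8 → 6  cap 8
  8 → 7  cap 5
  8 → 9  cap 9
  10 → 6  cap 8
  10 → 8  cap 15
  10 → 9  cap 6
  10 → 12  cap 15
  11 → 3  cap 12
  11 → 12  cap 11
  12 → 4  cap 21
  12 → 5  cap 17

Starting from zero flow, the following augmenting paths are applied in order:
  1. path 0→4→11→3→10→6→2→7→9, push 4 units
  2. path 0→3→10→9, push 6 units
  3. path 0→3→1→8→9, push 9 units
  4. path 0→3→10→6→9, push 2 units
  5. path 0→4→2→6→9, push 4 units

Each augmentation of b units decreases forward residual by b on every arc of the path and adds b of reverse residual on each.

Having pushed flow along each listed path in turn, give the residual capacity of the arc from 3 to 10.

Residual capacity of (3,10): 12

after path 1 (0→4→11→3→10→6→2→7→9, push 4): res(3,10)=20
after path 2 (0→3→10→9, push 6): res(3,10)=14
after path 3 (0→3→1→8→9, push 9): res(3,10)=14
after path 4 (0→3→10→6→9, push 2): res(3,10)=12
after path 5 (0→4→2→6→9, push 4): res(3,10)=12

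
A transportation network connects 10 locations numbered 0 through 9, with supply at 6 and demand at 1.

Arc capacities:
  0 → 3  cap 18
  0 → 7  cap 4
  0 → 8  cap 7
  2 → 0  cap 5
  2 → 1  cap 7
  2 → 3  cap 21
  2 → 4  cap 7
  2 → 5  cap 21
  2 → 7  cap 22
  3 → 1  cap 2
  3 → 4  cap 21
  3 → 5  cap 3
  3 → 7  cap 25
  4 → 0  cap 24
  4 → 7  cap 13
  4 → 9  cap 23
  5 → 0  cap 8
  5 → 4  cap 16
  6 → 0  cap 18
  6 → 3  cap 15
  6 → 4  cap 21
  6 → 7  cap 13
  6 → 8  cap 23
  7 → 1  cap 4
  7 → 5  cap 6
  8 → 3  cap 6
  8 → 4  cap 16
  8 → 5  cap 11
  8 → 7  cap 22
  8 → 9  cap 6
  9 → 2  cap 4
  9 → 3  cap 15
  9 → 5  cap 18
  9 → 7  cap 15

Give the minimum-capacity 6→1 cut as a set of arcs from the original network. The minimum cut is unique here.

augment #1: 6→3→1 push 2
augment #2: 6→7→1 push 4
augment #3: 6→4→9→2→1 push 4
max flow = 10; residual-reachable set from 6 gives S-side
cut edges (S→T): {(3,1), (7,1), (9,2)} total cap 10

Min-cut arcs: {(3,1), (7,1), (9,2)} (total capacity 10)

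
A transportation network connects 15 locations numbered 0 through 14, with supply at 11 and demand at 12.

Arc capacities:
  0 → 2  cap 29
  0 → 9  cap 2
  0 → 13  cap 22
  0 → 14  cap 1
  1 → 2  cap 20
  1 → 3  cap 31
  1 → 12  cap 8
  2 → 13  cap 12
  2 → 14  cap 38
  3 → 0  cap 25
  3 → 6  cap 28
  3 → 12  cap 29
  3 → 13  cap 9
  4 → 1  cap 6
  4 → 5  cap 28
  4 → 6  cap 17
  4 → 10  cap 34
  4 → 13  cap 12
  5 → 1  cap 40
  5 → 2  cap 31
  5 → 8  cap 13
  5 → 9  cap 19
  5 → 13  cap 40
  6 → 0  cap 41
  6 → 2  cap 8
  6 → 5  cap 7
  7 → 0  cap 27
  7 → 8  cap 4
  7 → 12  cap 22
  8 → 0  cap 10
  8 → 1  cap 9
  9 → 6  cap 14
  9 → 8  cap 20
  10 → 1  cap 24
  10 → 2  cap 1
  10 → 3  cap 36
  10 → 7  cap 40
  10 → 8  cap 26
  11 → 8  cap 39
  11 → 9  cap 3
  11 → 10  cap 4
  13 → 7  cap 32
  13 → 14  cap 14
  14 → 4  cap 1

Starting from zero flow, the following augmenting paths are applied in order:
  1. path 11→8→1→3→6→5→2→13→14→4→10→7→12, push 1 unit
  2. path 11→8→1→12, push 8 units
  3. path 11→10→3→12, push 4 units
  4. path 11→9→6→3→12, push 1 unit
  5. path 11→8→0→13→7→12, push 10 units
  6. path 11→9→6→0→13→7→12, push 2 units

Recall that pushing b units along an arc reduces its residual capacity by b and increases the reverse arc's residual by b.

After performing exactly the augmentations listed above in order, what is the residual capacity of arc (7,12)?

after path 1 (11→8→1→3→6→5→2→13→14→4→10→7→12, push 1): res(7,12)=21
after path 2 (11→8→1→12, push 8): res(7,12)=21
after path 3 (11→10→3→12, push 4): res(7,12)=21
after path 4 (11→9→6→3→12, push 1): res(7,12)=21
after path 5 (11→8→0→13→7→12, push 10): res(7,12)=11
after path 6 (11→9→6→0→13→7→12, push 2): res(7,12)=9

Residual capacity of (7,12): 9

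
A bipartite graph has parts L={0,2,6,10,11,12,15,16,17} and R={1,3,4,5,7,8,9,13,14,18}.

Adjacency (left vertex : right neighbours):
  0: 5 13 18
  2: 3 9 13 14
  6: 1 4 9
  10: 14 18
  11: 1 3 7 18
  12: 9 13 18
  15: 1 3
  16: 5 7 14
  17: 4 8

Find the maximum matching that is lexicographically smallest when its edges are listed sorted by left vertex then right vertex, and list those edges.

Lex-smallest maximum matching: {(0,5), (2,3), (6,4), (10,14), (11,18), (12,9), (15,1), (16,7), (17,8)}

|M| = 9 (so the lex-smallest maximum matching has 9 edges)
process left vertices in ascending order; for each, take the smallest-labelled available neighbour that still permits 9 edges overall, or leave it unmatched if none does
lex-smallest matching: {0-5, 2-3, 6-4, 10-14, 11-18, 12-9, 15-1, 16-7, 17-8}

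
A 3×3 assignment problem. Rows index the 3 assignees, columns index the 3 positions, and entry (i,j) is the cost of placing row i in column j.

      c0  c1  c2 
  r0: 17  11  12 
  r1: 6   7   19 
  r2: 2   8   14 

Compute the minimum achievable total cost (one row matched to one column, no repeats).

optimal assignment: row0→col2 (cost 12), row1→col1 (cost 7), row2→col0 (cost 2)
total = 12 + 7 + 2 = 21

Minimum assignment cost: 21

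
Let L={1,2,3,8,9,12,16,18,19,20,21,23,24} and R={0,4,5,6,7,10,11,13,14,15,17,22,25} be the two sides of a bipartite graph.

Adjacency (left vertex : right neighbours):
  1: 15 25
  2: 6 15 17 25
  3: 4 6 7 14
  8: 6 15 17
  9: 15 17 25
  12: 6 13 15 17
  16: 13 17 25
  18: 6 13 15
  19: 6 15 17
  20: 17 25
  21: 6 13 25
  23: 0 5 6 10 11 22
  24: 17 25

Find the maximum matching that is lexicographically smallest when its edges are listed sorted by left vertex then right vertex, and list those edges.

|M| = 7 (so the lex-smallest maximum matching has 7 edges)
process left vertices in ascending order; for each, take the smallest-labelled available neighbour that still permits 7 edges overall, or leave it unmatched if none does
lex-smallest matching: {1-15, 2-6, 3-4, 8-17, 9-25, 12-13, 23-0}

Lex-smallest maximum matching: {(1,15), (2,6), (3,4), (8,17), (9,25), (12,13), (23,0)}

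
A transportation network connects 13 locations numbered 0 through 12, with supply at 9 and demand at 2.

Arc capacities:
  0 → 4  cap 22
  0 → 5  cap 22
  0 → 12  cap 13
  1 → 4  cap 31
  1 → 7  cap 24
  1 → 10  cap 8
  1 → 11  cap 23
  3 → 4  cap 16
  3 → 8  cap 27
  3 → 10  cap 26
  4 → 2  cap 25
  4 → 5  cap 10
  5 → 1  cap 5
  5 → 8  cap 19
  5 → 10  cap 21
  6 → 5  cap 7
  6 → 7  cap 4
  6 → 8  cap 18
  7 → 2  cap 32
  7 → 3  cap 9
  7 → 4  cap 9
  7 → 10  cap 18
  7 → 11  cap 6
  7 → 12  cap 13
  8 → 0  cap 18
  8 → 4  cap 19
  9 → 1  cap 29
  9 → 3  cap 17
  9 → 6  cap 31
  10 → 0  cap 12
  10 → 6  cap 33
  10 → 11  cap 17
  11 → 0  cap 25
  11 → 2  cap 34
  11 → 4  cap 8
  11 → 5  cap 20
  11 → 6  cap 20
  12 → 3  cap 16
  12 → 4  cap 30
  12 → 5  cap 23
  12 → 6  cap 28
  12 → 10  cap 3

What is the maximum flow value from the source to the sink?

Maximum flow value: 75

augment #1: 9→1→4→2 bottleneck 25, total now 25
augment #2: 9→1→7→2 bottleneck 4, total now 29
augment #3: 9→6→7→2 bottleneck 4, total now 33
augment #4: 9→3→10→11→2 bottleneck 17, total now 50
augment #5: 9→6→5→1→7→2 bottleneck 5, total now 55
augment #6: 9→6→8→4→1→7→2 bottleneck 15, total now 70
augment #7: 9→6→8→4→1→11→2 bottleneck 3, total now 73
augment #8: 9→6→5→8→4→1→11→2 bottleneck 1, total now 74
augment #9: 9→6→5→8→0→4→1→11→2 bottleneck 1, total now 75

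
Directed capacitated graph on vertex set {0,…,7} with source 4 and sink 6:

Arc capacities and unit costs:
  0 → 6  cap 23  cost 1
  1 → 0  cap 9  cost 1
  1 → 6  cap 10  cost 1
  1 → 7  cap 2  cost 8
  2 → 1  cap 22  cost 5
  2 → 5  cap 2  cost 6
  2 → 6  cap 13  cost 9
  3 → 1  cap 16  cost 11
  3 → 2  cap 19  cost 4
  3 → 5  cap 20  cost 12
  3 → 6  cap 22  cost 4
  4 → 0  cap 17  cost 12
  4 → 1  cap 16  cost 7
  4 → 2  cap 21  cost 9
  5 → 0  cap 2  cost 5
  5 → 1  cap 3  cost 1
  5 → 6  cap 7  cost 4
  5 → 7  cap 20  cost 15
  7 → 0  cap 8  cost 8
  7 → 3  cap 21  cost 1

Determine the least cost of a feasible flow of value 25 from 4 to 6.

shortest-cost path #1: 4→1→6 push 10 @ unit cost 8 (adds 80)
shortest-cost path #2: 4→1→0→6 push 6 @ unit cost 9 (adds 54)
shortest-cost path #3: 4→0→6 push 9 @ unit cost 13 (adds 117)
total cost = 251

Minimum cost for 25 units: 251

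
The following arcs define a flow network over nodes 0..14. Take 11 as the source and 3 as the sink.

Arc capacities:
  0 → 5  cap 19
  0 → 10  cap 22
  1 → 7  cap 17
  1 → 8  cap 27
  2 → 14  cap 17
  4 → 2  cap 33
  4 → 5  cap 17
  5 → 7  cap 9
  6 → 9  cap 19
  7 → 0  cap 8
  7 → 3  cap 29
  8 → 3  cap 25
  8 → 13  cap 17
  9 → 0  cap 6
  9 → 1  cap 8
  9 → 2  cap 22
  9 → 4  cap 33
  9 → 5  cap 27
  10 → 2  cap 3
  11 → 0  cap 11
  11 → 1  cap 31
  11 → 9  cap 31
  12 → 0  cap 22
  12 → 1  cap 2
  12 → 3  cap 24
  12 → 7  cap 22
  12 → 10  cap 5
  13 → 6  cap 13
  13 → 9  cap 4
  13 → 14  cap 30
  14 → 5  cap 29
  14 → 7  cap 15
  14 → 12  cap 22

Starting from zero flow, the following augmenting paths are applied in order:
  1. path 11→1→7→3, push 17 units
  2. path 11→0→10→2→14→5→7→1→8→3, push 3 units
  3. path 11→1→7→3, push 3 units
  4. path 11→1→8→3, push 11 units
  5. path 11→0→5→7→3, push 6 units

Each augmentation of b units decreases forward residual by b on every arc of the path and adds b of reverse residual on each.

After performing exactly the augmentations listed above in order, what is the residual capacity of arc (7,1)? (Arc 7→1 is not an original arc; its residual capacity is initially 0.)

Residual capacity of (7,1): 17

after path 1 (11→1→7→3, push 17): res(7,1)=17
after path 2 (11→0→10→2→14→5→7→1→8→3, push 3): res(7,1)=14
after path 3 (11→1→7→3, push 3): res(7,1)=17
after path 4 (11→1→8→3, push 11): res(7,1)=17
after path 5 (11→0→5→7→3, push 6): res(7,1)=17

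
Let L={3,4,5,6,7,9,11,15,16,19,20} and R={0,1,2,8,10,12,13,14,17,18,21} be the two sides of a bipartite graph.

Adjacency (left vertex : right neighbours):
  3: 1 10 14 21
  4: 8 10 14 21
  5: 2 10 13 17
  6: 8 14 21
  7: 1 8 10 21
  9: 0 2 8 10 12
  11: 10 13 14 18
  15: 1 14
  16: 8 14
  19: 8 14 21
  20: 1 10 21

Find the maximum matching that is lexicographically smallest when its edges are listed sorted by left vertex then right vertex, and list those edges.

|M| = 8 (so the lex-smallest maximum matching has 8 edges)
process left vertices in ascending order; for each, take the smallest-labelled available neighbour that still permits 8 edges overall, or leave it unmatched if none does
lex-smallest matching: {3-1, 4-8, 5-2, 6-14, 7-10, 9-0, 11-13, 19-21}

Lex-smallest maximum matching: {(3,1), (4,8), (5,2), (6,14), (7,10), (9,0), (11,13), (19,21)}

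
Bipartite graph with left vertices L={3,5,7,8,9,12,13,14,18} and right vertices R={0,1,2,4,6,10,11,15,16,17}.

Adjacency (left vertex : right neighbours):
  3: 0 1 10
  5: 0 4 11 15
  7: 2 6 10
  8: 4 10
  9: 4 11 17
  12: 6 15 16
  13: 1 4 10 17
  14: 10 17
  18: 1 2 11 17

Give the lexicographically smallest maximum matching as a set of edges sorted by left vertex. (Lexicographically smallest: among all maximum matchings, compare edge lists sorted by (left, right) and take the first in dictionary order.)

Lex-smallest maximum matching: {(3,0), (5,4), (7,6), (8,10), (9,11), (12,15), (13,1), (14,17), (18,2)}

|M| = 9 (so the lex-smallest maximum matching has 9 edges)
process left vertices in ascending order; for each, take the smallest-labelled available neighbour that still permits 9 edges overall, or leave it unmatched if none does
lex-smallest matching: {3-0, 5-4, 7-6, 8-10, 9-11, 12-15, 13-1, 14-17, 18-2}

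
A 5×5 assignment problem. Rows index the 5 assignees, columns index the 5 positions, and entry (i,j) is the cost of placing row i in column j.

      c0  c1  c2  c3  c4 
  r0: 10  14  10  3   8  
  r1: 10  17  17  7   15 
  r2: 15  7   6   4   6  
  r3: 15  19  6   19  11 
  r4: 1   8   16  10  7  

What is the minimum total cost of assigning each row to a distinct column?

optimal assignment: row0→col4 (cost 8), row1→col3 (cost 7), row2→col1 (cost 7), row3→col2 (cost 6), row4→col0 (cost 1)
total = 8 + 7 + 7 + 6 + 1 = 29

Minimum assignment cost: 29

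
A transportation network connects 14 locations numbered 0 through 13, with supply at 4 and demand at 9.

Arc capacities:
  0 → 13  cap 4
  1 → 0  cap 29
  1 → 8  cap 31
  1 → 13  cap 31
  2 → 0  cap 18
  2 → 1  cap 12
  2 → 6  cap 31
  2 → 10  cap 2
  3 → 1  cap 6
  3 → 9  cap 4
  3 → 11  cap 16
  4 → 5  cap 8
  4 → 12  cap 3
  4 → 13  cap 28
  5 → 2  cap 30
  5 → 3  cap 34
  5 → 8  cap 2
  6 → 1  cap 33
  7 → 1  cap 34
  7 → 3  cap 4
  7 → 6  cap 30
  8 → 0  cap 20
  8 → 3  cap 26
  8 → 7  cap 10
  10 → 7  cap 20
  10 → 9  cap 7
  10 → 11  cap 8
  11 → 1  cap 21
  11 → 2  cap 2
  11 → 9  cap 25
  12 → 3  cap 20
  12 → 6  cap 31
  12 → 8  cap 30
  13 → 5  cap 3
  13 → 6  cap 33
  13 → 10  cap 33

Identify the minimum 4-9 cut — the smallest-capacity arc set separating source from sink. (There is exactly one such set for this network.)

Min-cut arcs: {(3,9), (3,11), (10,9), (10,11)} (total capacity 35)

augment #1: 4→5→3→9 push 4
augment #2: 4→13→10→9 push 7
augment #3: 4→5→3→11→9 push 4
augment #4: 4→12→3→11→9 push 3
augment #5: 4→13→10→11→9 push 8
augment #6: 4→13→5→3→11→9 push 3
augment #7: 4→13→10→7→3→11→9 push 4
augment #8: 4→13→6→1→8→3→11→9 push 2
max flow = 35; residual-reachable set from 4 gives S-side
cut edges (S→T): {(3,9), (3,11), (10,9), (10,11)} total cap 35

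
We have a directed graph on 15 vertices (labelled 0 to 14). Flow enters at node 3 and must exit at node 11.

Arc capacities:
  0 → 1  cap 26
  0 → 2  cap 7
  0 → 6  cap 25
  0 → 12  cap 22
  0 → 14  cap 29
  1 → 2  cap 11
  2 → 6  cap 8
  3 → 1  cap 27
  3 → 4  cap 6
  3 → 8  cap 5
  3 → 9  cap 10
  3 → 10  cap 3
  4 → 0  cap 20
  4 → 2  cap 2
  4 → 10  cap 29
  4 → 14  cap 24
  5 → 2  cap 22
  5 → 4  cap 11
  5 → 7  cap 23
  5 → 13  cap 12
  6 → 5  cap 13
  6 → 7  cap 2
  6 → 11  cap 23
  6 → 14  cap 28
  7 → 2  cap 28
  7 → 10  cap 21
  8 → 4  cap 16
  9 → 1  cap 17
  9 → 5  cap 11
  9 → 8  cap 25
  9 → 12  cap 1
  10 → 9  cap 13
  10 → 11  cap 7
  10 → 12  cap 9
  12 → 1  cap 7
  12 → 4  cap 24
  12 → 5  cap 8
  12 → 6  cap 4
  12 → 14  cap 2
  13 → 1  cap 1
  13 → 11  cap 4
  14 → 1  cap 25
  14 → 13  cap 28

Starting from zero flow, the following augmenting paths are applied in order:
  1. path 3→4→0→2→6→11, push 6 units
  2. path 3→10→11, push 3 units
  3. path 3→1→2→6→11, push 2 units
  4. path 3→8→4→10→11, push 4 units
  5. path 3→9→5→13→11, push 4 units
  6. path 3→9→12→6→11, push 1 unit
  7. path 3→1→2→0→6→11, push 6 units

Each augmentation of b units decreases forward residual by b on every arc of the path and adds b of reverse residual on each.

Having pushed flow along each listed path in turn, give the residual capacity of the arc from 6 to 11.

after path 1 (3→4→0→2→6→11, push 6): res(6,11)=17
after path 2 (3→10→11, push 3): res(6,11)=17
after path 3 (3→1→2→6→11, push 2): res(6,11)=15
after path 4 (3→8→4→10→11, push 4): res(6,11)=15
after path 5 (3→9→5→13→11, push 4): res(6,11)=15
after path 6 (3→9→12→6→11, push 1): res(6,11)=14
after path 7 (3→1→2→0→6→11, push 6): res(6,11)=8

Residual capacity of (6,11): 8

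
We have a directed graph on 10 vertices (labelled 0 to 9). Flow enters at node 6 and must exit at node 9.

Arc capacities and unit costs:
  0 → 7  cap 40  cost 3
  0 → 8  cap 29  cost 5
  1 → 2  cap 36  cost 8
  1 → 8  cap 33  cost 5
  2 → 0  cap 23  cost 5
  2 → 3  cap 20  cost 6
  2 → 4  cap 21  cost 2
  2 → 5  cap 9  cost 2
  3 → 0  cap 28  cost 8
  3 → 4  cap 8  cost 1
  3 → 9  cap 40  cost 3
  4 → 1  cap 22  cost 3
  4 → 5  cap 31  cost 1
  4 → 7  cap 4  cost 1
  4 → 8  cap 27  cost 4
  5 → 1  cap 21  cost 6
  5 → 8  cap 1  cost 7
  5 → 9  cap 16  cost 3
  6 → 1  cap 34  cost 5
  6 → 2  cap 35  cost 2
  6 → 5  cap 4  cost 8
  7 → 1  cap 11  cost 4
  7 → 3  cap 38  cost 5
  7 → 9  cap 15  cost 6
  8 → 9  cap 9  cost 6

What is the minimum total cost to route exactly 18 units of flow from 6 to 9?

shortest-cost path #1: 6→2→5→9 push 9 @ unit cost 7 (adds 63)
shortest-cost path #2: 6→2→4→5→9 push 7 @ unit cost 8 (adds 56)
shortest-cost path #3: 6→2→3→9 push 2 @ unit cost 11 (adds 22)
total cost = 141

Minimum cost for 18 units: 141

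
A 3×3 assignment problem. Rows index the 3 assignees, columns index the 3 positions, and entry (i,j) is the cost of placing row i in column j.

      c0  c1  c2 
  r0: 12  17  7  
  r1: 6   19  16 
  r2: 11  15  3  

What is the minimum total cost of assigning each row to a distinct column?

optimal assignment: row0→col1 (cost 17), row1→col0 (cost 6), row2→col2 (cost 3)
total = 17 + 6 + 3 = 26

Minimum assignment cost: 26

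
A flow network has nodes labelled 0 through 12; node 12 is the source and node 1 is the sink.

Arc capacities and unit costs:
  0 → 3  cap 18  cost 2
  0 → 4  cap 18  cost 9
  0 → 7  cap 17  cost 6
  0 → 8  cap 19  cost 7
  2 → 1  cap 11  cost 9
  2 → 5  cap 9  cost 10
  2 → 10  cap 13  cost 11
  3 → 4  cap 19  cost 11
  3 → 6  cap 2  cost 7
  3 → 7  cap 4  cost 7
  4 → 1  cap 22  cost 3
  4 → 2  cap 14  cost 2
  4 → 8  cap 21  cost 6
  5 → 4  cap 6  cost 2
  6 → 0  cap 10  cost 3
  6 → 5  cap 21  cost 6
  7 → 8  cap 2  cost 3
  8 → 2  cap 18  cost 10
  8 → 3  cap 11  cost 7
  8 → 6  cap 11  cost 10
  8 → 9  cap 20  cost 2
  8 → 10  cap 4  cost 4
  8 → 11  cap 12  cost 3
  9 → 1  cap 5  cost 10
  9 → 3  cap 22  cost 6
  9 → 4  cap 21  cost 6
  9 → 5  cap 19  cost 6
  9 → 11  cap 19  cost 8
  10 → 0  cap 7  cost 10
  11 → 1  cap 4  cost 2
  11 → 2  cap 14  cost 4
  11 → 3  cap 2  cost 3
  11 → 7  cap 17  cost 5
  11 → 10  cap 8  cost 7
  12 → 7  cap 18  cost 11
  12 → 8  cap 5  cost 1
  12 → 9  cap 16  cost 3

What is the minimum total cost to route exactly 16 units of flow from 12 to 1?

Minimum cost for 16 units: 168

shortest-cost path #1: 12→8→11→1 push 4 @ unit cost 6 (adds 24)
shortest-cost path #2: 12→9→4→1 push 12 @ unit cost 12 (adds 144)
total cost = 168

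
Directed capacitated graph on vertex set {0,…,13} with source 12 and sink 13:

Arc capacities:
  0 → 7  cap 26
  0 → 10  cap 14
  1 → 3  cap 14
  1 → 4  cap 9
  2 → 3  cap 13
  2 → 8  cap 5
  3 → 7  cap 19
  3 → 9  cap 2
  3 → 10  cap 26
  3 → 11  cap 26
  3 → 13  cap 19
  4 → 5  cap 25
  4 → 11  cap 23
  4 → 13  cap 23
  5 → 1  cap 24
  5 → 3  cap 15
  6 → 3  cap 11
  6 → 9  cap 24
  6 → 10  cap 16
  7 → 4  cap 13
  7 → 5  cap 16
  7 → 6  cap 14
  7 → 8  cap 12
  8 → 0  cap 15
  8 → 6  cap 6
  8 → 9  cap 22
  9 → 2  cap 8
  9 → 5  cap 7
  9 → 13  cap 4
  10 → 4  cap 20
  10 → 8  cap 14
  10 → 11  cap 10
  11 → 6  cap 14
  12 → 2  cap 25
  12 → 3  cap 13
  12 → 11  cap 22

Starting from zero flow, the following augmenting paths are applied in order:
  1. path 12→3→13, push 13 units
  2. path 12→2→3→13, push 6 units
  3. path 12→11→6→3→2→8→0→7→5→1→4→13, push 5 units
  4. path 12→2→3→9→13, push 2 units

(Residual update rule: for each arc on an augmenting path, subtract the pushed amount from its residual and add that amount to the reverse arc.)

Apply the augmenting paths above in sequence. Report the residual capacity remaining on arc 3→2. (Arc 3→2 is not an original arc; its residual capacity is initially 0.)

Residual capacity of (3,2): 3

after path 1 (12→3→13, push 13): res(3,2)=0
after path 2 (12→2→3→13, push 6): res(3,2)=6
after path 3 (12→11→6→3→2→8→0→7→5→1→4→13, push 5): res(3,2)=1
after path 4 (12→2→3→9→13, push 2): res(3,2)=3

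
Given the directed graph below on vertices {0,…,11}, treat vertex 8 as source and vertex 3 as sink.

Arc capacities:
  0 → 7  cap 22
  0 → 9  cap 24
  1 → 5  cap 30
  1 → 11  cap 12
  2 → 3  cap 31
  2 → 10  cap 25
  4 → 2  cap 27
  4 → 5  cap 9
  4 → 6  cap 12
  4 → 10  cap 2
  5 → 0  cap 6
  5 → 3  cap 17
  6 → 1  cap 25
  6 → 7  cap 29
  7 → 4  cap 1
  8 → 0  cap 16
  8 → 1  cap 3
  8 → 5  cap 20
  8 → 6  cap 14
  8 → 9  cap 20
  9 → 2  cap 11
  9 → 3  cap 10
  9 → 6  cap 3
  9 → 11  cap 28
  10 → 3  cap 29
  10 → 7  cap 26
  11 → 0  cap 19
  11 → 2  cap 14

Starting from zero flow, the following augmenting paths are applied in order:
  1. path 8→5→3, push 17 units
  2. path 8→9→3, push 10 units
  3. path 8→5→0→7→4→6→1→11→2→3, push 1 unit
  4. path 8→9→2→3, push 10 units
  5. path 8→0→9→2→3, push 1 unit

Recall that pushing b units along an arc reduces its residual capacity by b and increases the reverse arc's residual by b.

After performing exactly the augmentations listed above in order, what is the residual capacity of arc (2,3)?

Residual capacity of (2,3): 19

after path 1 (8→5→3, push 17): res(2,3)=31
after path 2 (8→9→3, push 10): res(2,3)=31
after path 3 (8→5→0→7→4→6→1→11→2→3, push 1): res(2,3)=30
after path 4 (8→9→2→3, push 10): res(2,3)=20
after path 5 (8→0→9→2→3, push 1): res(2,3)=19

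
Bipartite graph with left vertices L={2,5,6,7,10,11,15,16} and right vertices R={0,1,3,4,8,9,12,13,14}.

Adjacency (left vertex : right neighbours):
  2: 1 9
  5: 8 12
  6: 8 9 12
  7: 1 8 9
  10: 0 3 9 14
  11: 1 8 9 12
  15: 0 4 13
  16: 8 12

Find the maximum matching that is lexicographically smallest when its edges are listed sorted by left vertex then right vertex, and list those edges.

|M| = 6 (so the lex-smallest maximum matching has 6 edges)
process left vertices in ascending order; for each, take the smallest-labelled available neighbour that still permits 6 edges overall, or leave it unmatched if none does
lex-smallest matching: {2-1, 5-8, 6-9, 10-0, 11-12, 15-4}

Lex-smallest maximum matching: {(2,1), (5,8), (6,9), (10,0), (11,12), (15,4)}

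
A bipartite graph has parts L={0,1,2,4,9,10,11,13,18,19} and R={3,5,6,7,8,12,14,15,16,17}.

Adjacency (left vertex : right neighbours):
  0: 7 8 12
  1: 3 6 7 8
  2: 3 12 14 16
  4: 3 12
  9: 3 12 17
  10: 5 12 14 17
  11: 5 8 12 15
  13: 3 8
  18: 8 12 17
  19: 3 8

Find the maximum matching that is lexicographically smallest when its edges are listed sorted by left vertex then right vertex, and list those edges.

|M| = 9 (so the lex-smallest maximum matching has 9 edges)
process left vertices in ascending order; for each, take the smallest-labelled available neighbour that still permits 9 edges overall, or leave it unmatched if none does
lex-smallest matching: {0-7, 1-6, 2-14, 4-3, 9-12, 10-5, 11-15, 13-8, 18-17}

Lex-smallest maximum matching: {(0,7), (1,6), (2,14), (4,3), (9,12), (10,5), (11,15), (13,8), (18,17)}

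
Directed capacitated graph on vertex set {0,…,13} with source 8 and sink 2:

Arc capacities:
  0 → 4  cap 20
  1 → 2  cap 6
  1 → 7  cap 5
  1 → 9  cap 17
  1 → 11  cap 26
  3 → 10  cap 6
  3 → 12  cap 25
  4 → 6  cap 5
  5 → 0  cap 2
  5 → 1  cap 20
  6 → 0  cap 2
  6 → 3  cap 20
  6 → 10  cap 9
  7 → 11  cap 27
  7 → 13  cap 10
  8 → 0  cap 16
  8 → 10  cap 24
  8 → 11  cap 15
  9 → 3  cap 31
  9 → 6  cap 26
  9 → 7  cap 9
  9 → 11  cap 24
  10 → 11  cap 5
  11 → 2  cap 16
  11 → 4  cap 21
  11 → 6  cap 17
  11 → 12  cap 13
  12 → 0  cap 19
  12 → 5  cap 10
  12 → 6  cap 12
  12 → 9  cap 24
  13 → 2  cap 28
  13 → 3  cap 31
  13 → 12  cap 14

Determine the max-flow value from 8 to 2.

Maximum flow value: 25

augment #1: 8→11→2 bottleneck 15, total now 15
augment #2: 8→10→11→2 bottleneck 1, total now 16
augment #3: 8→10→11→12→5→1→2 bottleneck 4, total now 20
augment #4: 8→0→4→6→3→12→5→1→2 bottleneck 2, total now 22
augment #5: 8→0→4→6→3→12→9→7→13→2 bottleneck 3, total now 25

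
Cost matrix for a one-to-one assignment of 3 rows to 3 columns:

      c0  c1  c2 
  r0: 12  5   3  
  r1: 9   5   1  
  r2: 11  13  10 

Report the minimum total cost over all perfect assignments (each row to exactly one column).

optimal assignment: row0→col1 (cost 5), row1→col2 (cost 1), row2→col0 (cost 11)
total = 5 + 1 + 11 = 17

Minimum assignment cost: 17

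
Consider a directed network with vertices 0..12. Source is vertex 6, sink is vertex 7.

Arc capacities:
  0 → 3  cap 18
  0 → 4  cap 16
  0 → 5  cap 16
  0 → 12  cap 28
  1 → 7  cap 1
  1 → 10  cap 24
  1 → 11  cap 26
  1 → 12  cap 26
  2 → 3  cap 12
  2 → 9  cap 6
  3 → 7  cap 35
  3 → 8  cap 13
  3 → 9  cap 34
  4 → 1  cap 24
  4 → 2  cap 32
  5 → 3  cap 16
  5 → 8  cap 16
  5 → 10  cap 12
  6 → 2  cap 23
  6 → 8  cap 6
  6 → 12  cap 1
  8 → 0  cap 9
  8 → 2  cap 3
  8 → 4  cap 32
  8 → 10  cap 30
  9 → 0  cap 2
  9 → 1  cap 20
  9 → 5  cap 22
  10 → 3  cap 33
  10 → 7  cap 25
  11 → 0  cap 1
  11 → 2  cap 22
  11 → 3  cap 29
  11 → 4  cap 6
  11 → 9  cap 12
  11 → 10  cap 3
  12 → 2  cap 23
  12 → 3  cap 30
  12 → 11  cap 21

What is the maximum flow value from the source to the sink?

Maximum flow value: 25

augment #1: 6→2→3→7 bottleneck 12, total now 12
augment #2: 6→8→10→7 bottleneck 6, total now 18
augment #3: 6→12→3→7 bottleneck 1, total now 19
augment #4: 6→2→9→1→7 bottleneck 1, total now 20
augment #5: 6→2→9→0→3→7 bottleneck 2, total now 22
augment #6: 6→2→9→1→10→7 bottleneck 3, total now 25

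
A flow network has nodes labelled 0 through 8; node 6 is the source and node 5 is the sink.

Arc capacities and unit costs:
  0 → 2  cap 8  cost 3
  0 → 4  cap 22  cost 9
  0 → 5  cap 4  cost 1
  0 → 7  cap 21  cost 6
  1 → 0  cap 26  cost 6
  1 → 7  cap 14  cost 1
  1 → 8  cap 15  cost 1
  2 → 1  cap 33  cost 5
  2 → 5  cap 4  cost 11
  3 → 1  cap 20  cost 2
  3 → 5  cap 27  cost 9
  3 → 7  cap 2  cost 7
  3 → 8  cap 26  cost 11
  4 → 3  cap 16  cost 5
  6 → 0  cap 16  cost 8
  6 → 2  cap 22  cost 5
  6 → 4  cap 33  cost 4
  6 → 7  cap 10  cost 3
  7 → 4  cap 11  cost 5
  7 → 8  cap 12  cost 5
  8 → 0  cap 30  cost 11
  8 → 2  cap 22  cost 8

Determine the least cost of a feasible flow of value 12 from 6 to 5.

shortest-cost path #1: 6→0→5 push 4 @ unit cost 9 (adds 36)
shortest-cost path #2: 6→2→5 push 4 @ unit cost 16 (adds 64)
shortest-cost path #3: 6→4→3→5 push 4 @ unit cost 18 (adds 72)
total cost = 172

Minimum cost for 12 units: 172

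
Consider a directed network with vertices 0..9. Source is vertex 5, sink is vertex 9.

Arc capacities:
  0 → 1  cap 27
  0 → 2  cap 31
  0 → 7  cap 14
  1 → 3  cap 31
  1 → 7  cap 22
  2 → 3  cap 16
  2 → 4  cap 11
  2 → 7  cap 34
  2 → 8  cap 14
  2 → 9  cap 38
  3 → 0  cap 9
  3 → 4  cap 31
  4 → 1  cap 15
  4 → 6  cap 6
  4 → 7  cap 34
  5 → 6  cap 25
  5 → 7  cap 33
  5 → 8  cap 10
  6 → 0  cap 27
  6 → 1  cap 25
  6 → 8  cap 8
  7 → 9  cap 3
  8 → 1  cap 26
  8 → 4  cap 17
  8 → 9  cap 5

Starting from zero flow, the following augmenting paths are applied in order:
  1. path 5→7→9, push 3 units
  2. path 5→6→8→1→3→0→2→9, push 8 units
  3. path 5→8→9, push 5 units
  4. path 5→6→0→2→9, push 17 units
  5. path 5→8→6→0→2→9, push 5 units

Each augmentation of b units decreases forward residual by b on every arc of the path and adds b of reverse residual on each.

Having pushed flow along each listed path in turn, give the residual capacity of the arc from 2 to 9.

Residual capacity of (2,9): 8

after path 1 (5→7→9, push 3): res(2,9)=38
after path 2 (5→6→8→1→3→0→2→9, push 8): res(2,9)=30
after path 3 (5→8→9, push 5): res(2,9)=30
after path 4 (5→6→0→2→9, push 17): res(2,9)=13
after path 5 (5→8→6→0→2→9, push 5): res(2,9)=8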